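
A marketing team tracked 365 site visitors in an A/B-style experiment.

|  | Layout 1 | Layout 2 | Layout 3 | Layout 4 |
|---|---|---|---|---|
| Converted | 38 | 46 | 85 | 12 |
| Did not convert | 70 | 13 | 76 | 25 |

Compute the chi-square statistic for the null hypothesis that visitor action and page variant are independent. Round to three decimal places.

32.987

Row totals: 181, 184. Column totals: 108, 59, 161, 37. Grand total N = 365.
Expected counts (row total × column total / N):
  Converted, Layout 1: 181×108/365 = 53.5562
  Converted, Layout 2: 181×59/365 = 29.2575
  Converted, Layout 3: 181×161/365 = 79.8384
  Converted, Layout 4: 181×37/365 = 18.3479
  Did not convert, Layout 1: 184×108/365 = 54.4438
  Did not convert, Layout 2: 184×59/365 = 29.7425
  Did not convert, Layout 3: 184×161/365 = 81.1616
  Did not convert, Layout 4: 184×37/365 = 18.6521
Contributions (O − E)²/E:
  (38 − 53.5562)²/53.5562 = 4.5185
  (46 − 29.2575)²/29.2575 = 9.5808
  (85 − 79.8384)²/79.8384 = 0.3337
  (12 − 18.3479)²/18.3479 = 2.1962
  (70 − 54.4438)²/54.4438 = 4.4449
  (13 − 29.7425)²/29.7425 = 9.4246
  (76 − 81.1616)²/81.1616 = 0.3283
  (25 − 18.6521)²/18.6521 = 2.1604
χ² = 4.5185 + 9.5808 + 0.3337 + 2.1962 + 4.4449 + 9.4246 + 0.3283 + 2.1604 = 32.987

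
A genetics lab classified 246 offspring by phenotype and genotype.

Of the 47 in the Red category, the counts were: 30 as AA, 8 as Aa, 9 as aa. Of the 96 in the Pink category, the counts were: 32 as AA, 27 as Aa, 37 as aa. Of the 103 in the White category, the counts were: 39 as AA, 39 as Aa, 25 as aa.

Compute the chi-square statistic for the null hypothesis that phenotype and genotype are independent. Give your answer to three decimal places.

17.853

Row totals: 47, 96, 103. Column totals: 101, 74, 71. Grand total N = 246.
Expected counts (row total × column total / N):
  Red, AA: 47×101/246 = 19.2967
  Red, Aa: 47×74/246 = 14.1382
  Red, aa: 47×71/246 = 13.5650
  Pink, AA: 96×101/246 = 39.4146
  Pink, Aa: 96×74/246 = 28.8780
  Pink, aa: 96×71/246 = 27.7073
  White, AA: 103×101/246 = 42.2886
  White, Aa: 103×74/246 = 30.9837
  White, aa: 103×71/246 = 29.7276
Contributions (O − E)²/E:
  (30 − 19.2967)²/19.2967 = 5.9368
  (8 − 14.1382)²/14.1382 = 2.6649
  (9 − 13.5650)²/13.5650 = 1.5362
  (32 − 39.4146)²/39.4146 = 1.3948
  (27 − 28.8780)²/28.8780 = 0.1221
  (37 − 27.7073)²/27.7073 = 3.1167
  (39 − 42.2886)²/42.2886 = 0.2557
  (39 − 30.9837)²/30.9837 = 2.0740
  (25 − 29.7276)²/29.7276 = 0.7518
χ² = 5.9368 + 2.6649 + 1.5362 + 1.3948 + 0.1221 + 3.1167 + 0.2557 + 2.0740 + 0.7518 = 17.853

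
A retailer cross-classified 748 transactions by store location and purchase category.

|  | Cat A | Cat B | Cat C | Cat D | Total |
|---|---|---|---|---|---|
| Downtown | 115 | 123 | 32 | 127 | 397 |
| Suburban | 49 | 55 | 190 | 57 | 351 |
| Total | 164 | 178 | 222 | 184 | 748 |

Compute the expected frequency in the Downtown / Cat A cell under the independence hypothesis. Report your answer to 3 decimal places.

Row total (Downtown) = 397; column total (Cat A) = 164; grand total N = 748.
Expected count = (row total × column total) / N = 397 × 164 / 748 = 87.043.

87.043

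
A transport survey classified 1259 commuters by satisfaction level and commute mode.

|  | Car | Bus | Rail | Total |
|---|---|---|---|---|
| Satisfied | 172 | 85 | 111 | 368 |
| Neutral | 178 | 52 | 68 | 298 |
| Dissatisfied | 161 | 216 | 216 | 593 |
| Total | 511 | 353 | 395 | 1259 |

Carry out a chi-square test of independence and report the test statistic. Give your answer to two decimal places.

98.66

Grand total N = 1259.
Expected counts (row total × column total / N):
  Satisfied, Car: 368×511/1259 = 149.363
  Satisfied, Bus: 368×353/1259 = 103.180
  Satisfied, Rail: 368×395/1259 = 115.457
  Neutral, Car: 298×511/1259 = 120.952
  Neutral, Bus: 298×353/1259 = 83.554
  Neutral, Rail: 298×395/1259 = 93.495
  Dissatisfied, Car: 593×511/1259 = 240.685
  Dissatisfied, Bus: 593×353/1259 = 166.266
  Dissatisfied, Rail: 593×395/1259 = 186.048
Contributions (O − E)²/E:
  (172 − 149.363)²/149.363 = 3.4308
  (85 − 103.180)²/103.180 = 3.2033
  (111 − 115.457)²/115.457 = 0.1721
  (178 − 120.952)²/120.952 = 26.9072
  (52 − 83.554)²/83.554 = 11.9163
  (68 − 93.495)²/93.495 = 6.9522
  (161 − 240.685)²/240.685 = 26.3818
  (216 − 166.266)²/166.266 = 14.8766
  (216 − 186.048)²/186.048 = 4.8220
χ² = 3.4308 + 3.2033 + 0.1721 + 26.9072 + 11.9163 + 6.9522 + 26.3818 + 14.8766 + 4.8220 = 98.66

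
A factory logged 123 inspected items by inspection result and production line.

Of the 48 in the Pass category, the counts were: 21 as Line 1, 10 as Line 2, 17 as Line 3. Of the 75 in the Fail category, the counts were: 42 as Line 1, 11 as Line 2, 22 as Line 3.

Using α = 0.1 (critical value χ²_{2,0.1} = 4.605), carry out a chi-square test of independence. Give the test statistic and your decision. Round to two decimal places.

Row totals: 48, 75. Column totals: 63, 21, 39. Grand total N = 123.
Expected counts (row total × column total / N):
  Pass, Line 1: 48×63/123 = 24.585
  Pass, Line 2: 48×21/123 = 8.195
  Pass, Line 3: 48×39/123 = 15.220
  Fail, Line 1: 75×63/123 = 38.415
  Fail, Line 2: 75×21/123 = 12.805
  Fail, Line 3: 75×39/123 = 23.780
Contributions (O − E)²/E:
  (21 − 24.585)²/24.585 = 0.5228
  (10 − 8.195)²/8.195 = 0.3976
  (17 − 15.220)²/15.220 = 0.2082
  (42 − 38.415)²/38.415 = 0.3346
  (11 − 12.805)²/12.805 = 0.2544
  (22 − 23.780)²/23.780 = 0.1332
χ² = 0.5228 + 0.3976 + 0.2082 + 0.3346 + 0.2544 + 0.1332 = 1.85
df = (2−1)(3−1) = 2. Since 1.85 < 4.605, fail to reject the null hypothesis of independence at α = 0.1.

1.85; fail to reject H₀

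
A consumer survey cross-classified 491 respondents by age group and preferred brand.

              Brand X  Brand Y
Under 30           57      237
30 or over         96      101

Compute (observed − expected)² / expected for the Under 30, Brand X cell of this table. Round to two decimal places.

Row total (Under 30) = 294; column total (Brand X) = 153; N = 491.
Expected count E = 294 × 153 / 491 = 91.613.
Contribution = (O − E)²/E = (57 − 91.613)² / 91.613 = 13.08.

13.08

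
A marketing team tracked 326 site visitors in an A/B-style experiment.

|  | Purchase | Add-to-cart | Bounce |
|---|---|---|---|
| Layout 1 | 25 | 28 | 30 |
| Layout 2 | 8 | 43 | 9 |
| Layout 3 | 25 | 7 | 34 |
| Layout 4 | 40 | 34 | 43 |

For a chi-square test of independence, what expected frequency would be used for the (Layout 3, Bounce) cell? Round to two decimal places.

Row total (Layout 3) = 66; column total (Bounce) = 116; grand total N = 326.
Expected count = (row total × column total) / N = 66 × 116 / 326 = 23.48.

23.48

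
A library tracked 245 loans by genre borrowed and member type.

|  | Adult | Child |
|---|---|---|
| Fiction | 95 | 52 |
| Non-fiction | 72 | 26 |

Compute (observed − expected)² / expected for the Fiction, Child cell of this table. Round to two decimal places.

Row total (Fiction) = 147; column total (Child) = 78; N = 245.
Expected count E = 147 × 78 / 245 = 46.800.
Contribution = (O − E)²/E = (52 − 46.800)² / 46.800 = 0.58.

0.58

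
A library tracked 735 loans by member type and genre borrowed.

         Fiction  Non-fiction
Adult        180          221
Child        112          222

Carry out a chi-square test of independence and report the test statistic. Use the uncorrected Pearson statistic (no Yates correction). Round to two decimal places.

9.81

Row totals: 401, 334. Column totals: 292, 443. Grand total N = 735.
Expected counts (row total × column total / N):
  Adult, Fiction: 401×292/735 = 159.309
  Adult, Non-fiction: 401×443/735 = 241.691
  Child, Fiction: 334×292/735 = 132.691
  Child, Non-fiction: 334×443/735 = 201.309
Contributions (O − E)²/E:
  (180 − 159.309)²/159.309 = 2.6873
  (221 − 241.691)²/241.691 = 1.7713
  (112 − 132.691)²/132.691 = 3.2264
  (222 − 201.309)²/201.309 = 2.1267
χ² = 2.6873 + 1.7713 + 3.2264 + 2.1267 = 9.81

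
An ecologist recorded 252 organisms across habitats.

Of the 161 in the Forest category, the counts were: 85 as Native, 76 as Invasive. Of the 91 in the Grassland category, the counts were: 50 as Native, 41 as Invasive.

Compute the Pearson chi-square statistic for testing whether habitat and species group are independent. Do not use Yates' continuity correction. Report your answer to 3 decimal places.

0.108

Row totals: 161, 91. Column totals: 135, 117. Grand total N = 252.
Expected counts (row total × column total / N):
  Forest, Native: 161×135/252 = 86.2500
  Forest, Invasive: 161×117/252 = 74.7500
  Grassland, Native: 91×135/252 = 48.7500
  Grassland, Invasive: 91×117/252 = 42.2500
Contributions (O − E)²/E:
  (85 − 86.2500)²/86.2500 = 0.0181
  (76 − 74.7500)²/74.7500 = 0.0209
  (50 − 48.7500)²/48.7500 = 0.0321
  (41 − 42.2500)²/42.2500 = 0.0370
χ² = 0.0181 + 0.0209 + 0.0321 + 0.0370 = 0.108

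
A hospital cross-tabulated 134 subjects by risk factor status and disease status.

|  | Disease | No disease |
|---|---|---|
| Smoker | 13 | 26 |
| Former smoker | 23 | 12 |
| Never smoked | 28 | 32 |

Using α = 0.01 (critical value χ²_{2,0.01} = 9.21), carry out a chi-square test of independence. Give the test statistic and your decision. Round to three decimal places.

Row totals: 39, 35, 60. Column totals: 64, 70. Grand total N = 134.
Expected counts (row total × column total / N):
  Smoker, Disease: 39×64/134 = 18.6269
  Smoker, No disease: 39×70/134 = 20.3731
  Former smoker, Disease: 35×64/134 = 16.7164
  Former smoker, No disease: 35×70/134 = 18.2836
  Never smoked, Disease: 60×64/134 = 28.6567
  Never smoked, No disease: 60×70/134 = 31.3433
Contributions (O − E)²/E:
  (13 − 18.6269)²/18.6269 = 1.6998
  (26 − 20.3731)²/20.3731 = 1.5541
  (23 − 16.7164)²/16.7164 = 2.3620
  (12 − 18.2836)²/18.2836 = 2.1595
  (28 − 28.6567)²/28.6567 = 0.0150
  (32 − 31.3433)²/31.3433 = 0.0138
χ² = 1.6998 + 1.5541 + 2.3620 + 2.1595 + 0.0150 + 0.0138 = 7.804
df = (3−1)(2−1) = 2. Since 7.804 < 9.21, fail to reject the null hypothesis of independence at α = 0.01.

7.804; fail to reject H₀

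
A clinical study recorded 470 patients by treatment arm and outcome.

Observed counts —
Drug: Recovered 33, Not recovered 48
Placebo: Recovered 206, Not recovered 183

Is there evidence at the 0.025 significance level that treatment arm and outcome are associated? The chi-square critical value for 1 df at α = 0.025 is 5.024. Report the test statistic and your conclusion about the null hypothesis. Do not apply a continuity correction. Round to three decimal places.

4.003; fail to reject H₀

Row totals: 81, 389. Column totals: 239, 231. Grand total N = 470.
Expected counts (row total × column total / N):
  Drug, Recovered: 81×239/470 = 41.1894
  Drug, Not recovered: 81×231/470 = 39.8106
  Placebo, Recovered: 389×239/470 = 197.8106
  Placebo, Not recovered: 389×231/470 = 191.1894
Contributions (O − E)²/E:
  (33 − 41.1894)²/41.1894 = 1.6282
  (48 − 39.8106)²/39.8106 = 1.6846
  (206 − 197.8106)²/197.8106 = 0.3390
  (183 − 191.1894)²/191.1894 = 0.3508
χ² = 1.6282 + 1.6846 + 0.3390 + 0.3508 = 4.003
df = (2−1)(2−1) = 1. Since 4.003 < 5.024, fail to reject the null hypothesis of independence at α = 0.025.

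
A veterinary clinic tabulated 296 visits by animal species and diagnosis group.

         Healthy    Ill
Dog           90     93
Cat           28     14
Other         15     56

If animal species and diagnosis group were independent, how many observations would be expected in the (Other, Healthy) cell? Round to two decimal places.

31.90

Row total (Other) = 71; column total (Healthy) = 133; grand total N = 296.
Expected count = (row total × column total) / N = 71 × 133 / 296 = 31.90.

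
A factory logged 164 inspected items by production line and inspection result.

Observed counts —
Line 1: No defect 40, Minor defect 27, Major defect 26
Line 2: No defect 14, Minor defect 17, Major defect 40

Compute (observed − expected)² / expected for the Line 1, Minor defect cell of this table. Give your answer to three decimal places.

Row total (Line 1) = 93; column total (Minor defect) = 44; N = 164.
Expected count E = 93 × 44 / 164 = 24.9512.
Contribution = (O − E)²/E = (27 − 24.9512)² / 24.9512 = 0.168.

0.168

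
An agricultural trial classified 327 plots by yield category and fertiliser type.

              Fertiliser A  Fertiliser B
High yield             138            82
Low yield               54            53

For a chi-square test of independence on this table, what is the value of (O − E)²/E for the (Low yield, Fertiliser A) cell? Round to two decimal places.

1.24

Row total (Low yield) = 107; column total (Fertiliser A) = 192; N = 327.
Expected count E = 107 × 192 / 327 = 62.826.
Contribution = (O − E)²/E = (54 − 62.826)² / 62.826 = 1.24.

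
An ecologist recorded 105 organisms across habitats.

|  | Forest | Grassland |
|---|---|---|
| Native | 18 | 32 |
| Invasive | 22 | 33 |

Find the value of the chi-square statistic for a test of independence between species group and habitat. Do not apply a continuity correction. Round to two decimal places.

Row totals: 50, 55. Column totals: 40, 65. Grand total N = 105.
Expected counts (row total × column total / N):
  Native, Forest: 50×40/105 = 19.048
  Native, Grassland: 50×65/105 = 30.952
  Invasive, Forest: 55×40/105 = 20.952
  Invasive, Grassland: 55×65/105 = 34.048
Contributions (O − E)²/E:
  (18 − 19.048)²/19.048 = 0.0577
  (32 − 30.952)²/30.952 = 0.0355
  (22 − 20.952)²/20.952 = 0.0524
  (33 − 34.048)²/34.048 = 0.0323
χ² = 0.0577 + 0.0355 + 0.0524 + 0.0323 = 0.18

0.18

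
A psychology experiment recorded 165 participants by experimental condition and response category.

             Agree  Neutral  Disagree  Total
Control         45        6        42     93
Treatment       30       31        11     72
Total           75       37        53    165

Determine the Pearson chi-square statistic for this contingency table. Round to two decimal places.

35.93

Grand total N = 165.
Expected counts (row total × column total / N):
  Control, Agree: 93×75/165 = 42.273
  Control, Neutral: 93×37/165 = 20.855
  Control, Disagree: 93×53/165 = 29.873
  Treatment, Agree: 72×75/165 = 32.727
  Treatment, Neutral: 72×37/165 = 16.145
  Treatment, Disagree: 72×53/165 = 23.127
Contributions (O − E)²/E:
  (45 − 42.273)²/42.273 = 0.1759
  (6 − 20.855)²/20.855 = 10.5812
  (42 − 29.873)²/29.873 = 4.9230
  (30 − 32.727)²/32.727 = 0.2272
  (31 − 16.145)²/16.145 = 13.6681
  (11 − 23.127)²/23.127 = 6.3590
χ² = 0.1759 + 10.5812 + 4.9230 + 0.2272 + 13.6681 + 6.3590 = 35.93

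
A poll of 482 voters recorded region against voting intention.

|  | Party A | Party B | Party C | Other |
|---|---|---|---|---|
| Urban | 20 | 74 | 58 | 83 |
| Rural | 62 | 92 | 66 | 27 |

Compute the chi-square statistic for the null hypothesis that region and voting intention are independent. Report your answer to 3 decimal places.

Row totals: 235, 247. Column totals: 82, 166, 124, 110. Grand total N = 482.
Expected counts (row total × column total / N):
  Urban, Party A: 235×82/482 = 39.9793
  Urban, Party B: 235×166/482 = 80.9336
  Urban, Party C: 235×124/482 = 60.4564
  Urban, Other: 235×110/482 = 53.6307
  Rural, Party A: 247×82/482 = 42.0207
  Rural, Party B: 247×166/482 = 85.0664
  Rural, Party C: 247×124/482 = 63.5436
  Rural, Other: 247×110/482 = 56.3693
Contributions (O − E)²/E:
  (20 − 39.9793)²/39.9793 = 9.9845
  (74 − 80.9336)²/80.9336 = 0.5940
  (58 − 60.4564)²/60.4564 = 0.0998
  (83 − 53.6307)²/53.6307 = 16.0832
  (62 − 42.0207)²/42.0207 = 9.4994
  (92 − 85.0664)²/85.0664 = 0.5651
  (66 − 63.5436)²/63.5436 = 0.0950
  (27 − 56.3693)²/56.3693 = 15.3019
χ² = 9.9845 + 0.5940 + 0.0998 + 16.0832 + 9.4994 + 0.5651 + 0.0950 + 15.3019 = 52.223

52.223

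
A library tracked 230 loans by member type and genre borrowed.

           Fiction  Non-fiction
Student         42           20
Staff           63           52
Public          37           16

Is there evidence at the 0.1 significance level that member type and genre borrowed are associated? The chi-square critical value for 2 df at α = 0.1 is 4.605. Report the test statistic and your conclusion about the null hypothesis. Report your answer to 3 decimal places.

4.764; reject H₀

Row totals: 62, 115, 53. Column totals: 142, 88. Grand total N = 230.
Expected counts (row total × column total / N):
  Student, Fiction: 62×142/230 = 38.2783
  Student, Non-fiction: 62×88/230 = 23.7217
  Staff, Fiction: 115×142/230 = 71.0000
  Staff, Non-fiction: 115×88/230 = 44.0000
  Public, Fiction: 53×142/230 = 32.7217
  Public, Non-fiction: 53×88/230 = 20.2783
Contributions (O − E)²/E:
  (42 − 38.2783)²/38.2783 = 0.3619
  (20 − 23.7217)²/23.7217 = 0.5839
  (63 − 71.0000)²/71.0000 = 0.9014
  (52 − 44.0000)²/44.0000 = 1.4545
  (37 − 32.7217)²/32.7217 = 0.5594
  (16 − 20.2783)²/20.2783 = 0.9026
χ² = 0.3619 + 0.5839 + 0.9014 + 1.4545 + 0.5594 + 0.9026 = 4.764
df = (3−1)(2−1) = 2. Since 4.764 > 4.605, reject the null hypothesis of independence at α = 0.1.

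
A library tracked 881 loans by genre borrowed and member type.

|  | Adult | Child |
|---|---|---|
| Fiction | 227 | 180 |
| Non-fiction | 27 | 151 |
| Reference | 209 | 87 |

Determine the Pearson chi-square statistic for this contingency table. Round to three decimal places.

Row totals: 407, 178, 296. Column totals: 463, 418. Grand total N = 881.
Expected counts (row total × column total / N):
  Fiction, Adult: 407×463/881 = 213.8944
  Fiction, Child: 407×418/881 = 193.1056
  Non-fiction, Adult: 178×463/881 = 93.5460
  Non-fiction, Child: 178×418/881 = 84.4540
  Reference, Adult: 296×463/881 = 155.5596
  Reference, Child: 296×418/881 = 140.4404
Contributions (O − E)²/E:
  (227 − 213.8944)²/213.8944 = 0.8030
  (180 − 193.1056)²/193.1056 = 0.8894
  (27 − 93.5460)²/93.5460 = 47.3390
  (151 − 84.4540)²/84.4540 = 52.4353
  (209 − 155.5596)²/155.5596 = 18.3587
  (87 − 140.4404)²/140.4404 = 20.3351
χ² = 0.8030 + 0.8894 + 47.3390 + 52.4353 + 18.3587 + 20.3351 = 140.160

140.160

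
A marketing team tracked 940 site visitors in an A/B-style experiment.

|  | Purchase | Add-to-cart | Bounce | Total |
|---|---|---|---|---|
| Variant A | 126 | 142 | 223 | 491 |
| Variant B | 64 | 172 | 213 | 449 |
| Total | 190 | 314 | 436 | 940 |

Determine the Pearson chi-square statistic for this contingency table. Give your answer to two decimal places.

21.49

Grand total N = 940.
Expected counts (row total × column total / N):
  Variant A, Purchase: 491×190/940 = 99.245
  Variant A, Add-to-cart: 491×314/940 = 164.015
  Variant A, Bounce: 491×436/940 = 227.740
  Variant B, Purchase: 449×190/940 = 90.755
  Variant B, Add-to-cart: 449×314/940 = 149.985
  Variant B, Bounce: 449×436/940 = 208.260
Contributions (O − E)²/E:
  (126 − 99.245)²/99.245 = 7.2128
  (142 − 164.015)²/164.015 = 2.9550
  (223 − 227.740)²/227.740 = 0.0987
  (64 − 90.755)²/90.755 = 7.8875
  (172 − 149.985)²/149.985 = 3.2314
  (213 − 208.260)²/208.260 = 0.1079
χ² = 7.2128 + 2.9550 + 0.0987 + 7.8875 + 3.2314 + 0.1079 = 21.49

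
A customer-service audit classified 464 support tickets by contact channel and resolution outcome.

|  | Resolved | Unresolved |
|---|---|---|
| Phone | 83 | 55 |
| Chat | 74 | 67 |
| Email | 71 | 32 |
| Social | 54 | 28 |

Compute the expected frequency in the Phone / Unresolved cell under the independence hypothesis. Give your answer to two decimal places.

Row total (Phone) = 138; column total (Unresolved) = 182; grand total N = 464.
Expected count = (row total × column total) / N = 138 × 182 / 464 = 54.13.

54.13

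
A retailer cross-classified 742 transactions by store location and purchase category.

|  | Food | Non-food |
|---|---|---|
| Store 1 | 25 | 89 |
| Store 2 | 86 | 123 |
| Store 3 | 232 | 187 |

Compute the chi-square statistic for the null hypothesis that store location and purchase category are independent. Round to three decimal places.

Row totals: 114, 209, 419. Column totals: 343, 399. Grand total N = 742.
Expected counts (row total × column total / N):
  Store 1, Food: 114×343/742 = 52.6981
  Store 1, Non-food: 114×399/742 = 61.3019
  Store 2, Food: 209×343/742 = 96.6132
  Store 2, Non-food: 209×399/742 = 112.3868
  Store 3, Food: 419×343/742 = 193.6887
  Store 3, Non-food: 419×399/742 = 225.3113
Contributions (O − E)²/E:
  (25 − 52.6981)²/52.6981 = 14.5581
  (89 − 61.3019)²/61.3019 = 12.5149
  (86 − 96.6132)²/96.6132 = 1.1659
  (123 − 112.3868)²/112.3868 = 1.0023
  (232 − 193.6887)²/193.6887 = 7.5779
  (187 − 225.3113)²/225.3113 = 6.5143
χ² = 14.5581 + 12.5149 + 1.1659 + 1.0023 + 7.5779 + 6.5143 = 43.333

43.333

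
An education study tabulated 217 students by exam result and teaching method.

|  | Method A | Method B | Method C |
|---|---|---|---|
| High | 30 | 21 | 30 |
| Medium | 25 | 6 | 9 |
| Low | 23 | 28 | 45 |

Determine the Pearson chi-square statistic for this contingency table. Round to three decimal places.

18.392

Row totals: 81, 40, 96. Column totals: 78, 55, 84. Grand total N = 217.
Expected counts (row total × column total / N):
  High, Method A: 81×78/217 = 29.1152
  High, Method B: 81×55/217 = 20.5300
  High, Method C: 81×84/217 = 31.3548
  Medium, Method A: 40×78/217 = 14.3779
  Medium, Method B: 40×55/217 = 10.1382
  Medium, Method C: 40×84/217 = 15.4839
  Low, Method A: 96×78/217 = 34.5069
  Low, Method B: 96×55/217 = 24.3318
  Low, Method C: 96×84/217 = 37.1613
Contributions (O − E)²/E:
  (30 − 29.1152)²/29.1152 = 0.0269
  (21 − 20.5300)²/20.5300 = 0.0108
  (30 − 31.3548)²/31.3548 = 0.0585
  (25 − 14.3779)²/14.3779 = 7.8474
  (6 − 10.1382)²/10.1382 = 1.6891
  (9 − 15.4839)²/15.4839 = 2.7151
  (23 − 34.5069)²/34.5069 = 3.8372
  (28 − 24.3318)²/24.3318 = 0.5530
  (45 − 37.1613)²/37.1613 = 1.6535
χ² = 0.0269 + 0.0108 + 0.0585 + 7.8474 + 1.6891 + 2.7151 + 3.8372 + 0.5530 + 1.6535 = 18.392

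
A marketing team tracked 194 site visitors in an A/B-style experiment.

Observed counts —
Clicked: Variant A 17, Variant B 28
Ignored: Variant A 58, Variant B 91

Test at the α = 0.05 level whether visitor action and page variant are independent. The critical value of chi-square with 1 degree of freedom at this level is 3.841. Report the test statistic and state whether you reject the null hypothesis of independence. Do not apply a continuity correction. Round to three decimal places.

0.019; fail to reject H₀

Row totals: 45, 149. Column totals: 75, 119. Grand total N = 194.
Expected counts (row total × column total / N):
  Clicked, Variant A: 45×75/194 = 17.3969
  Clicked, Variant B: 45×119/194 = 27.6031
  Ignored, Variant A: 149×75/194 = 57.6031
  Ignored, Variant B: 149×119/194 = 91.3969
Contributions (O − E)²/E:
  (17 − 17.3969)²/17.3969 = 0.0091
  (28 − 27.6031)²/27.6031 = 0.0057
  (58 − 57.6031)²/57.6031 = 0.0027
  (91 − 91.3969)²/91.3969 = 0.0017
χ² = 0.0091 + 0.0057 + 0.0027 + 0.0017 = 0.019
df = (2−1)(2−1) = 1. Since 0.019 < 3.841, fail to reject the null hypothesis of independence at α = 0.05.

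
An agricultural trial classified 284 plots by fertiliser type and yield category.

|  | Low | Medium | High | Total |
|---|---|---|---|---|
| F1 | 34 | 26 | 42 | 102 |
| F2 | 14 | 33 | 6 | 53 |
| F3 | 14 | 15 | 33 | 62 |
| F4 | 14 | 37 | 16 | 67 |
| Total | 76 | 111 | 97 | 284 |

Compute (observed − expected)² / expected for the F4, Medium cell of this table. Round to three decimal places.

Row total (F4) = 67; column total (Medium) = 111; N = 284.
Expected count E = 67 × 111 / 284 = 26.1866.
Contribution = (O − E)²/E = (37 − 26.1866)² / 26.1866 = 4.465.

4.465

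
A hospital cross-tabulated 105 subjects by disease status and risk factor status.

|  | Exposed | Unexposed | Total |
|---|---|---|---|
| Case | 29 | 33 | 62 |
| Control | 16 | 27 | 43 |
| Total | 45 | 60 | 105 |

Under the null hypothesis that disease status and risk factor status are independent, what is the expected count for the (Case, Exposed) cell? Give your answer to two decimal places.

26.57

Row total (Case) = 62; column total (Exposed) = 45; grand total N = 105.
Expected count = (row total × column total) / N = 62 × 45 / 105 = 26.57.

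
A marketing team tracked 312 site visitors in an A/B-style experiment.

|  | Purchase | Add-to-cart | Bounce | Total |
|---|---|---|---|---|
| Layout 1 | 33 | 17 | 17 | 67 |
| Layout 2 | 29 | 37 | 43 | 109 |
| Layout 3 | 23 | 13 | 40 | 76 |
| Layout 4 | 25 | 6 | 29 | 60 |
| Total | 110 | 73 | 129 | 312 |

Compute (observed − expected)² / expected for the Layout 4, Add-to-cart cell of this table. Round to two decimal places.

Row total (Layout 4) = 60; column total (Add-to-cart) = 73; N = 312.
Expected count E = 60 × 73 / 312 = 14.038.
Contribution = (O − E)²/E = (6 − 14.038)² / 14.038 = 4.60.

4.60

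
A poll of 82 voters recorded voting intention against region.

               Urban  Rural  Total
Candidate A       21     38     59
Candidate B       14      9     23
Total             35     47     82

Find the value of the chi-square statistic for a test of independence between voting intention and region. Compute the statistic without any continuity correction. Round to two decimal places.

Grand total N = 82.
Expected counts (row total × column total / N):
  Candidate A, Urban: 59×35/82 = 25.183
  Candidate A, Rural: 59×47/82 = 33.817
  Candidate B, Urban: 23×35/82 = 9.817
  Candidate B, Rural: 23×47/82 = 13.183
Contributions (O − E)²/E:
  (21 − 25.183)²/25.183 = 0.6948
  (38 − 33.817)²/33.817 = 0.5174
  (14 − 9.817)²/9.817 = 1.7824
  (9 − 13.183)²/13.183 = 1.3273
χ² = 0.6948 + 0.5174 + 1.7824 + 1.3273 = 4.32

4.32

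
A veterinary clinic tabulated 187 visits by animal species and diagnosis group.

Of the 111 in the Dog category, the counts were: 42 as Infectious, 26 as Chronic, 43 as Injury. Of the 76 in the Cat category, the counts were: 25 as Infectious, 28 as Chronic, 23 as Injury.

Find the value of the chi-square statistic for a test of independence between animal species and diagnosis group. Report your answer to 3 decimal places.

4.039

Row totals: 111, 76. Column totals: 67, 54, 66. Grand total N = 187.
Expected counts (row total × column total / N):
  Dog, Infectious: 111×67/187 = 39.7701
  Dog, Chronic: 111×54/187 = 32.0535
  Dog, Injury: 111×66/187 = 39.1765
  Cat, Infectious: 76×67/187 = 27.2299
  Cat, Chronic: 76×54/187 = 21.9465
  Cat, Injury: 76×66/187 = 26.8235
Contributions (O − E)²/E:
  (42 − 39.7701)²/39.7701 = 0.1250
  (26 − 32.0535)²/32.0535 = 1.1432
  (43 − 39.1765)²/39.1765 = 0.3732
  (25 − 27.2299)²/27.2299 = 0.1826
  (28 − 21.9465)²/21.9465 = 1.6697
  (23 − 26.8235)²/26.8235 = 0.5450
χ² = 0.1250 + 1.1432 + 0.3732 + 0.1826 + 1.6697 + 0.5450 = 4.039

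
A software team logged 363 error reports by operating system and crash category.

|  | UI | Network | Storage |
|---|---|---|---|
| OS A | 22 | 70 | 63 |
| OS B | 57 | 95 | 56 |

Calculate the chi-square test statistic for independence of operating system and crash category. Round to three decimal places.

Row totals: 155, 208. Column totals: 79, 165, 119. Grand total N = 363.
Expected counts (row total × column total / N):
  OS A, UI: 155×79/363 = 33.7328
  OS A, Network: 155×165/363 = 70.4545
  OS A, Storage: 155×119/363 = 50.8127
  OS B, UI: 208×79/363 = 45.2672
  OS B, Network: 208×165/363 = 94.5455
  OS B, Storage: 208×119/363 = 68.1873
Contributions (O − E)²/E:
  (22 − 33.7328)²/33.7328 = 4.0809
  (70 − 70.4545)²/70.4545 = 0.0029
  (63 − 50.8127)²/50.8127 = 2.9231
  (57 − 45.2672)²/45.2672 = 3.0410
  (95 − 94.5455)²/94.5455 = 0.0022
  (56 − 68.1873)²/68.1873 = 2.1783
χ² = 4.0809 + 0.0029 + 2.9231 + 3.0410 + 0.0022 + 2.1783 = 12.228

12.228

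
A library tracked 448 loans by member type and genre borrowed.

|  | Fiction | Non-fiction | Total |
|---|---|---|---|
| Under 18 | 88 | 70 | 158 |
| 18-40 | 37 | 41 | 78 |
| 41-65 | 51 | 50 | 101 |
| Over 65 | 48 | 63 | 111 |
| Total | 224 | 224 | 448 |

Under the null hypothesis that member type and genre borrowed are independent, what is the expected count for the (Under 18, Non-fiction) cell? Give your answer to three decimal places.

Row total (Under 18) = 158; column total (Non-fiction) = 224; grand total N = 448.
Expected count = (row total × column total) / N = 158 × 224 / 448 = 79.000.

79.000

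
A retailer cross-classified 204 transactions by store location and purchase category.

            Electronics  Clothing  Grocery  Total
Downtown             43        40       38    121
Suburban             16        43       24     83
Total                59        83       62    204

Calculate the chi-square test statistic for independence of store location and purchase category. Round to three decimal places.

Grand total N = 204.
Expected counts (row total × column total / N):
  Downtown, Electronics: 121×59/204 = 34.9951
  Downtown, Clothing: 121×83/204 = 49.2304
  Downtown, Grocery: 121×62/204 = 36.7745
  Suburban, Electronics: 83×59/204 = 24.0049
  Suburban, Clothing: 83×83/204 = 33.7696
  Suburban, Grocery: 83×62/204 = 25.2255
Contributions (O − E)²/E:
  (43 − 34.9951)²/34.9951 = 1.8311
  (40 − 49.2304)²/49.2304 = 1.7306
  (38 − 36.7745)²/36.7745 = 0.0408
  (16 − 24.0049)²/24.0049 = 2.6694
  (43 − 33.7696)²/33.7696 = 2.5230
  (24 − 25.2255)²/25.2255 = 0.0595
χ² = 1.8311 + 1.7306 + 0.0408 + 2.6694 + 2.5230 + 0.0595 = 8.854

8.854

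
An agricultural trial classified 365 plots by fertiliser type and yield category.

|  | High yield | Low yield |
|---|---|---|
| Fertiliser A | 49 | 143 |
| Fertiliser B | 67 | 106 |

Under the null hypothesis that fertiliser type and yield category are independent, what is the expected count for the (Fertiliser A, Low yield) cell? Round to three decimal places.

130.981

Row total (Fertiliser A) = 192; column total (Low yield) = 249; grand total N = 365.
Expected count = (row total × column total) / N = 192 × 249 / 365 = 130.981.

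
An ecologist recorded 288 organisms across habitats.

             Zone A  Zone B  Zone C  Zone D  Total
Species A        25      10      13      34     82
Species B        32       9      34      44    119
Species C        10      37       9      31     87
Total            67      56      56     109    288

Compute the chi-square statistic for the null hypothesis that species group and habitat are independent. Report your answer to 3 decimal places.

52.158

Grand total N = 288.
Expected counts (row total × column total / N):
  Species A, Zone A: 82×67/288 = 19.0764
  Species A, Zone B: 82×56/288 = 15.9444
  Species A, Zone C: 82×56/288 = 15.9444
  Species A, Zone D: 82×109/288 = 31.0347
  Species B, Zone A: 119×67/288 = 27.6840
  Species B, Zone B: 119×56/288 = 23.1389
  Species B, Zone C: 119×56/288 = 23.1389
  Species B, Zone D: 119×109/288 = 45.0382
  Species C, Zone A: 87×67/288 = 20.2396
  Species C, Zone B: 87×56/288 = 16.9167
  Species C, Zone C: 87×56/288 = 16.9167
  Species C, Zone D: 87×109/288 = 32.9271
Contributions (O − E)²/E:
  (25 − 19.0764)²/19.0764 = 1.8394
  (10 − 15.9444)²/15.9444 = 2.2162
  (13 − 15.9444)²/15.9444 = 0.5437
  (34 − 31.0347)²/31.0347 = 0.2833
  (32 − 27.6840)²/27.6840 = 0.6729
  (9 − 23.1389)²/23.1389 = 8.6395
  (34 − 23.1389)²/23.1389 = 5.0981
  (44 − 45.0382)²/45.0382 = 0.0239
  (10 − 20.2396)²/20.2396 = 5.1804
  (37 − 16.9167)²/16.9167 = 23.8426
  (9 − 16.9167)²/16.9167 = 3.7049
  (31 − 32.9271)²/32.9271 = 0.1128
χ² = 1.8394 + 2.2162 + 0.5437 + 0.2833 + 0.6729 + 8.6395 + 5.0981 + 0.0239 + 5.1804 + 23.8426 + 3.7049 + 0.1128 = 52.158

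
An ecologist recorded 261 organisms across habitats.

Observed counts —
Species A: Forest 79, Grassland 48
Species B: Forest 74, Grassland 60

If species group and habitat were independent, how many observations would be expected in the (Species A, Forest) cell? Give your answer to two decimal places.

Row total (Species A) = 127; column total (Forest) = 153; grand total N = 261.
Expected count = (row total × column total) / N = 127 × 153 / 261 = 74.45.

74.45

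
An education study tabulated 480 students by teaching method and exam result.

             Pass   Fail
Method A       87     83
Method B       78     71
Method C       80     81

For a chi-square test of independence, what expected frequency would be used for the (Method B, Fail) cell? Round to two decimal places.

72.95

Row total (Method B) = 149; column total (Fail) = 235; grand total N = 480.
Expected count = (row total × column total) / N = 149 × 235 / 480 = 72.95.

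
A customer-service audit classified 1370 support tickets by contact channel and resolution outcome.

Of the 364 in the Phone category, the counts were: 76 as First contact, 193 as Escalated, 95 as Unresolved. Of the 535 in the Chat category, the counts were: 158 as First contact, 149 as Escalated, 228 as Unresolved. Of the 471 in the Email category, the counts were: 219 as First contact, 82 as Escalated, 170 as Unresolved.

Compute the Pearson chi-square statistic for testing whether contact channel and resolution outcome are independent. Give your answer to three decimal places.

Row totals: 364, 535, 471. Column totals: 453, 424, 493. Grand total N = 1370.
Expected counts (row total × column total / N):
  Phone, First contact: 364×453/1370 = 120.3591
  Phone, Escalated: 364×424/1370 = 112.6540
  Phone, Unresolved: 364×493/1370 = 130.9869
  Chat, First contact: 535×453/1370 = 176.9015
  Chat, Escalated: 535×424/1370 = 165.5766
  Chat, Unresolved: 535×493/1370 = 192.5219
  Email, First contact: 471×453/1370 = 155.7394
  Email, Escalated: 471×424/1370 = 145.7693
  Email, Unresolved: 471×493/1370 = 169.4912
Contributions (O − E)²/E:
  (76 − 120.3591)²/120.3591 = 16.3488
  (193 − 112.6540)²/112.6540 = 57.3036
  (95 − 130.9869)²/130.9869 = 9.8869
  (158 − 176.9015)²/176.9015 = 2.0196
  (149 − 165.5766)²/165.5766 = 1.6596
  (228 − 192.5219)²/192.5219 = 6.5379
  (219 − 155.7394)²/155.7394 = 25.6962
  (82 − 145.7693)²/145.7693 = 27.8970
  (170 − 169.4912)²/169.4912 = 0.0015
χ² = 16.3488 + 57.3036 + 9.8869 + 2.0196 + 1.6596 + 6.5379 + 25.6962 + 27.8970 + 0.0015 = 147.351

147.351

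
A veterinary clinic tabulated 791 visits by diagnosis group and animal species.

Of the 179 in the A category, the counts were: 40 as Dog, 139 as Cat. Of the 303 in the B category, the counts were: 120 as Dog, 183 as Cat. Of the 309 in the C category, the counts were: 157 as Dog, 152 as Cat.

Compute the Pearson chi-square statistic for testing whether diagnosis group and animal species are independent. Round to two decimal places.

38.28

Row totals: 179, 303, 309. Column totals: 317, 474. Grand total N = 791.
Expected counts (row total × column total / N):
  A, Dog: 179×317/791 = 71.736
  A, Cat: 179×474/791 = 107.264
  B, Dog: 303×317/791 = 121.430
  B, Cat: 303×474/791 = 181.570
  C, Dog: 309×317/791 = 123.834
  C, Cat: 309×474/791 = 185.166
Contributions (O − E)²/E:
  (40 − 71.736)²/71.736 = 14.0400
  (139 − 107.264)²/107.264 = 9.3897
  (120 − 121.430)²/121.430 = 0.0168
  (183 − 181.570)²/181.570 = 0.0113
  (157 − 123.834)²/123.834 = 8.8827
  (152 − 185.166)²/185.166 = 5.9405
χ² = 14.0400 + 9.3897 + 0.0168 + 0.0113 + 8.8827 + 5.9405 = 38.28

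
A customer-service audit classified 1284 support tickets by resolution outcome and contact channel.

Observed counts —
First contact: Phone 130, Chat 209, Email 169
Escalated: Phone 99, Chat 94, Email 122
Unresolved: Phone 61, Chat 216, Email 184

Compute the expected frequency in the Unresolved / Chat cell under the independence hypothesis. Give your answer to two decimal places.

Row total (Unresolved) = 461; column total (Chat) = 519; grand total N = 1284.
Expected count = (row total × column total) / N = 461 × 519 / 1284 = 186.34.

186.34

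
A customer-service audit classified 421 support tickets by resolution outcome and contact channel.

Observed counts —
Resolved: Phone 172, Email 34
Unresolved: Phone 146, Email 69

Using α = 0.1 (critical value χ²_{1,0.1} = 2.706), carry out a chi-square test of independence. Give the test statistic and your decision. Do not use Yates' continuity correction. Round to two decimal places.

Row totals: 206, 215. Column totals: 318, 103. Grand total N = 421.
Expected counts (row total × column total / N):
  Resolved, Phone: 206×318/421 = 155.601
  Resolved, Email: 206×103/421 = 50.399
  Unresolved, Phone: 215×318/421 = 162.399
  Unresolved, Email: 215×103/421 = 52.601
Contributions (O − E)²/E:
  (172 − 155.601)²/155.601 = 1.7283
  (34 − 50.399)²/50.399 = 5.3360
  (146 − 162.399)²/162.399 = 1.6560
  (69 − 52.601)²/52.601 = 5.1126
χ² = 1.7283 + 5.3360 + 1.6560 + 5.1126 = 13.83
df = (2−1)(2−1) = 1. Since 13.83 > 2.706, reject the null hypothesis of independence at α = 0.1.

13.83; reject H₀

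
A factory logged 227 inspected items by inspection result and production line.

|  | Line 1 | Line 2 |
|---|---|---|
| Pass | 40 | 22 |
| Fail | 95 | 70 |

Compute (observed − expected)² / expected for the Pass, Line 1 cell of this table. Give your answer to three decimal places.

Row total (Pass) = 62; column total (Line 1) = 135; N = 227.
Expected count E = 62 × 135 / 227 = 36.8722.
Contribution = (O − E)²/E = (40 − 36.8722)² / 36.8722 = 0.265.

0.265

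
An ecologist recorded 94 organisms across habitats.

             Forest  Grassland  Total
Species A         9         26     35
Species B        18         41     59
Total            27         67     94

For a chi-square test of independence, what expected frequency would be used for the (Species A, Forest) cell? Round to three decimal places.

Row total (Species A) = 35; column total (Forest) = 27; grand total N = 94.
Expected count = (row total × column total) / N = 35 × 27 / 94 = 10.053.

10.053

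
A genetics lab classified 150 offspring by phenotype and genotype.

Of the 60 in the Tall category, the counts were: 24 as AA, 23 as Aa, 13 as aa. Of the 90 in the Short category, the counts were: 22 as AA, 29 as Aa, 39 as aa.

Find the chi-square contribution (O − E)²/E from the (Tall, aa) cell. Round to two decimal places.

2.93

Row total (Tall) = 60; column total (aa) = 52; N = 150.
Expected count E = 60 × 52 / 150 = 20.800.
Contribution = (O − E)²/E = (13 − 20.800)² / 20.800 = 2.93.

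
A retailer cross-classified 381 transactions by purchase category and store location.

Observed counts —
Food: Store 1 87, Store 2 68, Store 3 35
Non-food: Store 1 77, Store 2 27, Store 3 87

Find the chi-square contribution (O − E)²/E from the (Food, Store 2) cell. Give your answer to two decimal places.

Row total (Food) = 190; column total (Store 2) = 95; N = 381.
Expected count E = 190 × 95 / 381 = 47.375.
Contribution = (O − E)²/E = (68 − 47.375)² / 47.375 = 8.98.

8.98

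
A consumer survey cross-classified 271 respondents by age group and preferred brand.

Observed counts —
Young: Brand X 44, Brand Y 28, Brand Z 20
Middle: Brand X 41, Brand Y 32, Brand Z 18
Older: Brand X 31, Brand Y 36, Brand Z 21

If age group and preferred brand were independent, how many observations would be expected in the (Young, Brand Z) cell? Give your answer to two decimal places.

20.03

Row total (Young) = 92; column total (Brand Z) = 59; grand total N = 271.
Expected count = (row total × column total) / N = 92 × 59 / 271 = 20.03.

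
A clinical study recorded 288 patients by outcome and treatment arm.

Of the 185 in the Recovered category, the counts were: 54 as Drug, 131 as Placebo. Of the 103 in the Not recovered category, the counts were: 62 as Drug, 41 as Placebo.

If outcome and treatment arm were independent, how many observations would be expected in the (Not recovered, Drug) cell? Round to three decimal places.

41.486

Row total (Not recovered) = 103; column total (Drug) = 116; grand total N = 288.
Expected count = (row total × column total) / N = 103 × 116 / 288 = 41.486.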